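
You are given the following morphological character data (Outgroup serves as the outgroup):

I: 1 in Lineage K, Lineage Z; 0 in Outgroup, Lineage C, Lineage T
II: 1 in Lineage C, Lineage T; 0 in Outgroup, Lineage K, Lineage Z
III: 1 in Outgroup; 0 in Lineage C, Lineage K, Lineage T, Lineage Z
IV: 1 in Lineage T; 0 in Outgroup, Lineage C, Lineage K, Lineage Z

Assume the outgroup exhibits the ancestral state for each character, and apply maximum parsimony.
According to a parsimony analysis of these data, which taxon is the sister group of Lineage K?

Lineage Z

Character polarity is set by the outgroup: the derived state is whichever differs from the outgroup's state, so for III the derived state is '0', and for the remaining characters it is '1'.
I: derived state '1' in Lineage K and Lineage Z only — synapomorphy for {Lineage K, Lineage Z}.
Only Lineage C and Lineage T show the derived state '1' for II, supporting them as a clade.
III (derived state '0') is shared by all ingroup taxa — unites the whole ingroup.
IV: derived state '1' in Lineage T only — an autapomorphy, so it tells us nothing about relationships among taxa.
Most parsimonious ingroup topology: ((Lineage C,Lineage T),(Lineage K,Lineage Z)).
Lineage K and Lineage Z form a cherry on this tree, so they are sister taxa.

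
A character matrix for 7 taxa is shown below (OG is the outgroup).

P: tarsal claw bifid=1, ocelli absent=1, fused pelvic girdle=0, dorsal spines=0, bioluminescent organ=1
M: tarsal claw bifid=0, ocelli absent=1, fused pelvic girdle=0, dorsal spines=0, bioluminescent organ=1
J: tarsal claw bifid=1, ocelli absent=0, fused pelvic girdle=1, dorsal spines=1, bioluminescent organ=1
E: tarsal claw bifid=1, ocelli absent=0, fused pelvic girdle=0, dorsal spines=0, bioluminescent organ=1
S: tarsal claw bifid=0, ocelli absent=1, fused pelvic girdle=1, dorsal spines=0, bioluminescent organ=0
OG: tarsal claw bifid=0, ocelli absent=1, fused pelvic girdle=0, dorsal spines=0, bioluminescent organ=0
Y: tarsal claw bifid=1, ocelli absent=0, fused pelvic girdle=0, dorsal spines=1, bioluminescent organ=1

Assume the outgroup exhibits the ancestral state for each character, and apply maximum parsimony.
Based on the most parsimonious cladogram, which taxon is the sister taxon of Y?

Character polarity is set by the outgroup: the derived state is whichever differs from the outgroup's state, so for ocelli absent the derived state is '0', and for the remaining characters it is '1'.
Only E, J, P, and Y show the derived state '1' for tarsal claw bifid, supporting them as a clade.
ocelli absent (derived state '0') is shared by E, J, and Y — a synapomorphy uniting that clade.
fused pelvic girdle (state '1') occurs in J and S but conflicts with the nesting implied by the other characters — most parsimoniously interpreted as homoplasy.
dorsal spines: derived state '1' in J and Y only — synapomorphy for {J, Y}.
bioluminescent organ: derived state '1' in E, J, M, P, and Y only — synapomorphy for {E, J, M, P, Y}.
Most parsimonious ingroup topology: (((((J,Y),E),P),M),S).
Y and J form a cherry on this tree, so they are sister taxa.

J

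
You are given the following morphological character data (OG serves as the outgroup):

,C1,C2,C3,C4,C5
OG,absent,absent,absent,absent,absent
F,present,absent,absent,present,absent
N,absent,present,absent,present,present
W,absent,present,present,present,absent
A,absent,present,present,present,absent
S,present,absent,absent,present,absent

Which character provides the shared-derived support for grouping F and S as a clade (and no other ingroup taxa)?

C1

The outgroup has state 'absent' for every character, so 'present' is the derived state throughout.
Only F and S show the derived state 'present' for C1, supporting them as a clade.
Only A, N, and W show the derived state 'present' for C2, supporting them as a clade.
C3: derived state 'present' in A and W only — synapomorphy for {A, W}.
C4 (derived state 'present') is shared by all ingroup taxa — unites the whole ingroup.
C5 (derived state 'present') is unique to N (autapomorphy; uninformative for grouping).
Most parsimonious ingroup topology: ((F,S),(N,(W,A))).
The clade {F, S} is supported by C1: its derived state 'present' occurs in exactly those taxa and in no other taxon (including the outgroup).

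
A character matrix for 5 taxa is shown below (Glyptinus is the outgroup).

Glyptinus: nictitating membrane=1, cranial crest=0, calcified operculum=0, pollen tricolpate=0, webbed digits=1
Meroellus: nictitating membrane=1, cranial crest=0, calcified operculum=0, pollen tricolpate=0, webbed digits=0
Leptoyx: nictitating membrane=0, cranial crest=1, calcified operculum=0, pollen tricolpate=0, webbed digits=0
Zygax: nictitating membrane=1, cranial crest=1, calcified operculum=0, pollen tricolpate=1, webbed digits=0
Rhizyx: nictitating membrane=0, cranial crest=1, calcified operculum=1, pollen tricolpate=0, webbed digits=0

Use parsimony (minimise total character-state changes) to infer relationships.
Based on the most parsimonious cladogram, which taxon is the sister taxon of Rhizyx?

Character polarity is set by the outgroup: the derived state is whichever differs from the outgroup's state, so for nictitating membrane, webbed digits the derived state is '0', and for the remaining characters it is '1'.
nictitating membrane: derived state '0' in Leptoyx and Rhizyx only — synapomorphy for {Leptoyx, Rhizyx}.
cranial crest: derived state '1' in Leptoyx, Rhizyx, and Zygax only — synapomorphy for {Leptoyx, Rhizyx, Zygax}.
calcified operculum: derived state '1' in Rhizyx only — an autapomorphy, so it tells us nothing about relationships among taxa.
pollen tricolpate: derived state '1' in Zygax only — an autapomorphy, so it tells us nothing about relationships among taxa.
webbed digits (derived state '0') is shared by all ingroup taxa — unites the whole ingroup.
Most parsimonious ingroup topology: (Meroellus,((Leptoyx,Rhizyx),Zygax)).
Rhizyx and Leptoyx form a cherry on this tree, so they are sister taxa.

Leptoyx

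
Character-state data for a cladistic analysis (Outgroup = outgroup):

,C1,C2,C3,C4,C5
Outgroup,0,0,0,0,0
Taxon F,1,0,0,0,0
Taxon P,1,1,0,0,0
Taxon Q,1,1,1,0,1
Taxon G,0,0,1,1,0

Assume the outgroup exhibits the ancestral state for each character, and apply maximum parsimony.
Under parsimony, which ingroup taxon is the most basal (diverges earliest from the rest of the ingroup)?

The outgroup has state '0' for every character, so '1' is the derived state throughout.
Only Taxon F, Taxon P, and Taxon Q show the derived state '1' for C1, supporting them as a clade.
C2: derived state '1' in Taxon P and Taxon Q only — synapomorphy for {Taxon P, Taxon Q}.
C3 groups Taxon G and Taxon Q, which is incompatible with the clades supported by the remaining characters; treating it as convergent (homoplasy) costs fewer steps than any alternative tree.
C4: derived state '1' in Taxon G only — an autapomorphy, so it tells us nothing about relationships among taxa.
C5: derived state '1' in Taxon Q only — an autapomorphy, so it tells us nothing about relationships among taxa.
Most parsimonious ingroup topology: ((Taxon F,(Taxon P,Taxon Q)),Taxon G).
Taxon G is sister to the clade containing all other ingroup taxa, so it is the earliest-diverging (most basal) ingroup lineage.

Taxon G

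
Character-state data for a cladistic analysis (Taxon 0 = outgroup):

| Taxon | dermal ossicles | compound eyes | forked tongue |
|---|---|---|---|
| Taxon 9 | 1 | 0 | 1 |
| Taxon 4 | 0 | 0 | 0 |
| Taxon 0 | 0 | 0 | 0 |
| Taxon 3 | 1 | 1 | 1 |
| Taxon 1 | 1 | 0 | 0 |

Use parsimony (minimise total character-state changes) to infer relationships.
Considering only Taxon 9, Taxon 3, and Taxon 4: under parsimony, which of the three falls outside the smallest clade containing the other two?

The outgroup has state '0' for every character, so '1' is the derived state throughout.
Only Taxon 1, Taxon 3, and Taxon 9 show the derived state '1' for dermal ossicles, supporting them as a clade.
compound eyes (derived state '1') is unique to Taxon 3 (autapomorphy; uninformative for grouping).
forked tongue (derived state '1') is shared by Taxon 3 and Taxon 9 — a synapomorphy uniting that clade.
Most parsimonious ingroup topology: ((Taxon 1,(Taxon 3,Taxon 9)),Taxon 4).
Taxon 9 and Taxon 3 share a more recent common ancestor with each other than either does with Taxon 4, so Taxon 4 is the least closely related of the three.

Taxon 4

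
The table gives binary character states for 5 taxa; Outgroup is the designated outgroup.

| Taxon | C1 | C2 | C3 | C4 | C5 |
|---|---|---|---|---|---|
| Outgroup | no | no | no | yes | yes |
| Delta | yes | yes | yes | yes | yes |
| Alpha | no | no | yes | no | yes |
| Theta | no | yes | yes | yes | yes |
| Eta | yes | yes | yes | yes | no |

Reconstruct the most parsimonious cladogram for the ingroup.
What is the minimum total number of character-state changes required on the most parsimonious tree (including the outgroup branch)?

5

Character polarity is set by the outgroup: the derived state is whichever differs from the outgroup's state, so for C4, C5 the derived state is 'no', and for the remaining characters it is 'yes'.
C1 (derived state 'yes') is shared by Delta and Eta — a synapomorphy uniting that clade.
Only Delta, Eta, and Theta show the derived state 'yes' for C2, supporting them as a clade.
All ingroup taxa share the derived state 'yes' for C3; it defines the ingroup but does not resolve relationships within it.
C4: derived state 'no' in Alpha only — an autapomorphy, so it tells us nothing about relationships among taxa.
C5 (derived state 'no') is unique to Eta (autapomorphy; uninformative for grouping).
Most parsimonious ingroup topology: (((Delta,Eta),Theta),Alpha).
Changes per character on this tree: C1: 1; C2: 1; C3: 1; C4: 1; C5: 1.
Total = 5.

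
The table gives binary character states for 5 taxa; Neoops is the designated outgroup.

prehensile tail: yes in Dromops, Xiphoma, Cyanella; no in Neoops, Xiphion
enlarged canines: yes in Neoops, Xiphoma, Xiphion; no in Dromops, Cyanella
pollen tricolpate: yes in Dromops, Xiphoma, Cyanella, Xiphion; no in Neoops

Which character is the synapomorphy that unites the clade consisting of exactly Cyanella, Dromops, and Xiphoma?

Character polarity is set by the outgroup: the derived state is whichever differs from the outgroup's state, so for enlarged canines the derived state is 'no', and for the remaining characters it is 'yes'.
prehensile tail (derived state 'yes') is shared by Cyanella, Dromops, and Xiphoma — a synapomorphy uniting that clade.
enlarged canines (derived state 'no') is shared by Cyanella and Dromops — a synapomorphy uniting that clade.
pollen tricolpate (derived state 'yes') is shared by all ingroup taxa — unites the whole ingroup.
Most parsimonious ingroup topology: (((Dromops,Cyanella),Xiphoma),Xiphion).
The clade {Cyanella, Dromops, Xiphoma} is supported by prehensile tail: its derived state 'yes' occurs in exactly those taxa and in no other taxon (including the outgroup).

prehensile tail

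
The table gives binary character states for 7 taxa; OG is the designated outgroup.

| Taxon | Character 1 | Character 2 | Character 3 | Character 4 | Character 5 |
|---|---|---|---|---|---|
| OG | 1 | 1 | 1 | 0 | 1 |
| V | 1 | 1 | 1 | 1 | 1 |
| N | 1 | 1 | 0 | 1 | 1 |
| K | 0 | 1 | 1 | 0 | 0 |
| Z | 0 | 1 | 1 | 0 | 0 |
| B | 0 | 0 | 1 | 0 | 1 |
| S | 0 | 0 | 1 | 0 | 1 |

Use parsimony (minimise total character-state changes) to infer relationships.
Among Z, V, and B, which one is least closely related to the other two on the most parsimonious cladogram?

Character polarity is set by the outgroup: the derived state is whichever differs from the outgroup's state, so for Character 1, Character 2, Character 3, Character 5 the derived state is '0', and for the remaining characters it is '1'.
Character 1 (derived state '0') is shared by B, K, S, and Z — a synapomorphy uniting that clade.
Only B and S show the derived state '0' for Character 2, supporting them as a clade.
Character 3 (derived state '0') is unique to N (autapomorphy; uninformative for grouping).
Character 4: derived state '1' in N and V only — synapomorphy for {N, V}.
Character 5: derived state '0' in K and Z only — synapomorphy for {K, Z}.
Most parsimonious ingroup topology: ((V,N),((K,Z),(B,S))).
Z and B share a more recent common ancestor with each other than either does with V, so V is the least closely related of the three.

V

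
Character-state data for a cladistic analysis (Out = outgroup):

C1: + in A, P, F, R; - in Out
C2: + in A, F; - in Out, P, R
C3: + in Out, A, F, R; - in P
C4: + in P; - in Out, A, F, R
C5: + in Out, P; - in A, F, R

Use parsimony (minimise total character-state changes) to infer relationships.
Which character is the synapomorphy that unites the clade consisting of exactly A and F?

Character polarity is set by the outgroup: the derived state is whichever differs from the outgroup's state, so for C3, C5 the derived state is '-', and for the remaining characters it is '+'.
All ingroup taxa share the derived state '+' for C1; it defines the ingroup but does not resolve relationships within it.
C2: derived state '+' in A and F only — synapomorphy for {A, F}.
C3 (derived state '-') is unique to P (autapomorphy; uninformative for grouping).
C4: derived state '+' in P only — an autapomorphy, so it tells us nothing about relationships among taxa.
Only A, F, and R show the derived state '-' for C5, supporting them as a clade.
Most parsimonious ingroup topology: (((A,F),R),P).
The clade {A, F} is supported by C2: its derived state '+' occurs in exactly those taxa and in no other taxon (including the outgroup).

C2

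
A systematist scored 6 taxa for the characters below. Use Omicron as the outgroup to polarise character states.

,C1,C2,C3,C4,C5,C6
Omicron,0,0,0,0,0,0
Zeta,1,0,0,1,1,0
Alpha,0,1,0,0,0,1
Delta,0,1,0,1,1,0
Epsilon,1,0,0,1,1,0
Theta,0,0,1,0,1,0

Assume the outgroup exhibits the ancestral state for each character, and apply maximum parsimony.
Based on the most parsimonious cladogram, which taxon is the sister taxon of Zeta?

The outgroup has state '0' for every character, so '1' is the derived state throughout.
Only Epsilon and Zeta show the derived state '1' for C1, supporting them as a clade.
C2 (state '1') occurs in Alpha and Delta but conflicts with the nesting implied by the other characters — most parsimoniously interpreted as homoplasy.
C3 (derived state '1') is unique to Theta (autapomorphy; uninformative for grouping).
C4: derived state '1' in Delta, Epsilon, and Zeta only — synapomorphy for {Delta, Epsilon, Zeta}.
Only Delta, Epsilon, Theta, and Zeta show the derived state '1' for C5, supporting them as a clade.
C6: derived state '1' in Alpha only — an autapomorphy, so it tells us nothing about relationships among taxa.
Most parsimonious ingroup topology: ((((Epsilon,Zeta),Delta),Theta),Alpha).
Zeta and Epsilon form a cherry on this tree, so they are sister taxa.

Epsilon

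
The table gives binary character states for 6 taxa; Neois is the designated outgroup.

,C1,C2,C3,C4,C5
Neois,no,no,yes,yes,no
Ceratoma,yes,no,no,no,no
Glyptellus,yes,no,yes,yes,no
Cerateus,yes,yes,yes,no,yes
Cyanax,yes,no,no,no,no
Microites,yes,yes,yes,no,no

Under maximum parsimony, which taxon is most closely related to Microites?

Character polarity is set by the outgroup: the derived state is whichever differs from the outgroup's state, so for C3, C4 the derived state is 'no', and for the remaining characters it is 'yes'.
C1 (derived state 'yes') is shared by all ingroup taxa — unites the whole ingroup.
C2 (derived state 'yes') is shared by Cerateus and Microites — a synapomorphy uniting that clade.
C3: derived state 'no' in Ceratoma and Cyanax only — synapomorphy for {Ceratoma, Cyanax}.
Only Cerateus, Ceratoma, Cyanax, and Microites show the derived state 'no' for C4, supporting them as a clade.
C5: derived state 'yes' in Cerateus only — an autapomorphy, so it tells us nothing about relationships among taxa.
Most parsimonious ingroup topology: (((Ceratoma,Cyanax),(Cerateus,Microites)),Glyptellus).
Microites and Cerateus form a cherry on this tree, so they are sister taxa.

Cerateus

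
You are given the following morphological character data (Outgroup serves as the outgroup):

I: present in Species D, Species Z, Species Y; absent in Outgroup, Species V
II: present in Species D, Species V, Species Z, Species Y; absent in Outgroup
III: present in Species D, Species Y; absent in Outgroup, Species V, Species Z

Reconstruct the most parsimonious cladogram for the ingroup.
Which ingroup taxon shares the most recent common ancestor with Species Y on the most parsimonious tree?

The outgroup has state 'absent' for every character, so 'present' is the derived state throughout.
I: derived state 'present' in Species D, Species Y, and Species Z only — synapomorphy for {Species D, Species Y, Species Z}.
II (derived state 'present') is shared by all ingroup taxa — unites the whole ingroup.
III (derived state 'present') is shared by Species D and Species Y — a synapomorphy uniting that clade.
Most parsimonious ingroup topology: (((Species D,Species Y),Species Z),Species V).
Species Y and Species D form a cherry on this tree, so they are sister taxa.

Species D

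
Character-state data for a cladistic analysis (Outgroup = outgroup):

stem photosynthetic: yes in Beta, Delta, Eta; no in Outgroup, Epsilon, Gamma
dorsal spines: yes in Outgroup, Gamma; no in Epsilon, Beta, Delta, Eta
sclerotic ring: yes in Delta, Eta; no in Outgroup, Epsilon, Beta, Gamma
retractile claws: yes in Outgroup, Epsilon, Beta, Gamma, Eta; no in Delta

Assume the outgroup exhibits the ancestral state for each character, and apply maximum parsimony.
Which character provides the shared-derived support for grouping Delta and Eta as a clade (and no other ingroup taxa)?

Character polarity is set by the outgroup: the derived state is whichever differs from the outgroup's state, so for dorsal spines, retractile claws the derived state is 'no', and for the remaining characters it is 'yes'.
stem photosynthetic (derived state 'yes') is shared by Beta, Delta, and Eta — a synapomorphy uniting that clade.
Only Beta, Delta, Epsilon, and Eta show the derived state 'no' for dorsal spines, supporting them as a clade.
sclerotic ring (derived state 'yes') is shared by Delta and Eta — a synapomorphy uniting that clade.
retractile claws: derived state 'no' in Delta only — an autapomorphy, so it tells us nothing about relationships among taxa.
Most parsimonious ingroup topology: ((Epsilon,(Beta,(Delta,Eta))),Gamma).
The clade {Delta, Eta} is supported by sclerotic ring: its derived state 'yes' occurs in exactly those taxa and in no other taxon (including the outgroup).

sclerotic ring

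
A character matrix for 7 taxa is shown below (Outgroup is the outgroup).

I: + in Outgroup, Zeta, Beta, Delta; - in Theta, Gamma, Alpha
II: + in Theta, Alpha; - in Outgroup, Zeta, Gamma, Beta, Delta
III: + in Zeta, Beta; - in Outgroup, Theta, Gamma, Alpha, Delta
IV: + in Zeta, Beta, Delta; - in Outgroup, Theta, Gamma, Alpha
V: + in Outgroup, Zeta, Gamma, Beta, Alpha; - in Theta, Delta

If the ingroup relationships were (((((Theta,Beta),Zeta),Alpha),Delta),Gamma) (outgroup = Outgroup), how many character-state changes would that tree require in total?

12

Map each character onto (((((Theta,Beta),Zeta),Alpha),Delta),Gamma) (rooted by Outgroup) and count the minimum state changes it requires (Fitch parsimony):
I: 3; II: 2; III: 2; IV: 3; V: 2.
Total tree length = 12.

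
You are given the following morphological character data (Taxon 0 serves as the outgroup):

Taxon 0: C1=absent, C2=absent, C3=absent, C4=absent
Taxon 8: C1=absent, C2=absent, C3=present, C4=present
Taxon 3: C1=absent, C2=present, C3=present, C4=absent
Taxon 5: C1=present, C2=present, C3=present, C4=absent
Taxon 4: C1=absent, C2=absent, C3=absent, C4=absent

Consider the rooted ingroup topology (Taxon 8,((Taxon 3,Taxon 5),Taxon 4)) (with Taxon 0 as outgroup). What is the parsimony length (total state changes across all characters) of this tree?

Map each character onto (Taxon 8,((Taxon 3,Taxon 5),Taxon 4)) (rooted by Taxon 0) and count the minimum state changes it requires (Fitch parsimony):
C1: 1; C2: 1; C3: 2; C4: 1.
Total tree length = 5.

5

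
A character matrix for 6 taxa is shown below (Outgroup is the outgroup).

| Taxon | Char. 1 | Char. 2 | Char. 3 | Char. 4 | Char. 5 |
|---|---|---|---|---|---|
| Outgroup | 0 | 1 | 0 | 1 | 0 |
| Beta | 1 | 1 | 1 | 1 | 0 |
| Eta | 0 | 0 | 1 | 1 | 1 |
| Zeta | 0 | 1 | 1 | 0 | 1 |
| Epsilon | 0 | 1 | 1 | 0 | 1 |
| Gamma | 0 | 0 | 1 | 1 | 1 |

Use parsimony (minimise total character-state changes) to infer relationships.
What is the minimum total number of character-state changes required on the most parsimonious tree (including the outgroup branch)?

5

Character polarity is set by the outgroup: the derived state is whichever differs from the outgroup's state, so for Char. 2, Char. 4 the derived state is '0', and for the remaining characters it is '1'.
Char. 1: derived state '1' in Beta only — an autapomorphy, so it tells us nothing about relationships among taxa.
Only Eta and Gamma show the derived state '0' for Char. 2, supporting them as a clade.
All ingroup taxa share the derived state '1' for Char. 3; it defines the ingroup but does not resolve relationships within it.
Only Epsilon and Zeta show the derived state '0' for Char. 4, supporting them as a clade.
Only Epsilon, Eta, Gamma, and Zeta show the derived state '1' for Char. 5, supporting them as a clade.
Most parsimonious ingroup topology: (Beta,((Eta,Gamma),(Zeta,Epsilon))).
Changes per character on this tree: Char. 1: 1; Char. 2: 1; Char. 3: 1; Char. 4: 1; Char. 5: 1.
Total = 5.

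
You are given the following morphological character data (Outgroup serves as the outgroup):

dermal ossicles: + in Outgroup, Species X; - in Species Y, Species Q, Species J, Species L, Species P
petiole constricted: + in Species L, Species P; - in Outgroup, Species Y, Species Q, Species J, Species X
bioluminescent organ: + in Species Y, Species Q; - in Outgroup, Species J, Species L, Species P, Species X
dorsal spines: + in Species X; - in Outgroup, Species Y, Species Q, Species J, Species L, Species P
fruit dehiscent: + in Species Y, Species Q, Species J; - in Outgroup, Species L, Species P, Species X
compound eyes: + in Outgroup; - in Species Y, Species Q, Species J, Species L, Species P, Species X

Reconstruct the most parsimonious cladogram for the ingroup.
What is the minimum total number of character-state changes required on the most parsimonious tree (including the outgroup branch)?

Character polarity is set by the outgroup: the derived state is whichever differs from the outgroup's state, so for dermal ossicles, compound eyes the derived state is '-', and for the remaining characters it is '+'.
Only Species J, Species L, Species P, Species Q, and Species Y show the derived state '-' for dermal ossicles, supporting them as a clade.
petiole constricted: derived state '+' in Species L and Species P only — synapomorphy for {Species L, Species P}.
bioluminescent organ: derived state '+' in Species Q and Species Y only — synapomorphy for {Species Q, Species Y}.
dorsal spines (derived state '+') is unique to Species X (autapomorphy; uninformative for grouping).
fruit dehiscent (derived state '+') is shared by Species J, Species Q, and Species Y — a synapomorphy uniting that clade.
All ingroup taxa share the derived state '-' for compound eyes; it defines the ingroup but does not resolve relationships within it.
Most parsimonious ingroup topology: ((((Species Y,Species Q),Species J),(Species L,Species P)),Species X).
Changes per character on this tree: dermal ossicles: 1; petiole constricted: 1; bioluminescent organ: 1; dorsal spines: 1; fruit dehiscent: 1; compound eyes: 1.
Total = 6.

6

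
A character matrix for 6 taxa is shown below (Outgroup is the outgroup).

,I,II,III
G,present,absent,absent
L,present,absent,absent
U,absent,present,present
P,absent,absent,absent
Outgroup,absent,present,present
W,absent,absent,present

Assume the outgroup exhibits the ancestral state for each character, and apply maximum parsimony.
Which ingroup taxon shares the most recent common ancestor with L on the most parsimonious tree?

Character polarity is set by the outgroup: the derived state is whichever differs from the outgroup's state, so for II, III the derived state is 'absent', and for the remaining characters it is 'present'.
Only G and L show the derived state 'present' for I, supporting them as a clade.
II: derived state 'absent' in G, L, P, and W only — synapomorphy for {G, L, P, W}.
Only G, L, and P show the derived state 'absent' for III, supporting them as a clade.
Most parsimonious ingroup topology: ((((G,L),P),W),U).
L and G form a cherry on this tree, so they are sister taxa.

G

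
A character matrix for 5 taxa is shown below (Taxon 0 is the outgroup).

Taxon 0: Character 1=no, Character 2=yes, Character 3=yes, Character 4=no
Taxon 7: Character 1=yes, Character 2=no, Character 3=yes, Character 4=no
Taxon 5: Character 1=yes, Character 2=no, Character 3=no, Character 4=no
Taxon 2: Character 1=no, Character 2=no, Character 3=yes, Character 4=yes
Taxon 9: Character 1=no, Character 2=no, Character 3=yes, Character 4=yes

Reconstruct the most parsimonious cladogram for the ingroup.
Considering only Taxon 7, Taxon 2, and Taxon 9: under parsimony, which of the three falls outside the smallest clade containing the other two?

Character polarity is set by the outgroup: the derived state is whichever differs from the outgroup's state, so for Character 2, Character 3 the derived state is 'no', and for the remaining characters it is 'yes'.
Character 1 (derived state 'yes') is shared by Taxon 5 and Taxon 7 — a synapomorphy uniting that clade.
Character 2 (derived state 'no') is shared by all ingroup taxa — unites the whole ingroup.
Character 3 (derived state 'no') is unique to Taxon 5 (autapomorphy; uninformative for grouping).
Only Taxon 2 and Taxon 9 show the derived state 'yes' for Character 4, supporting them as a clade.
Most parsimonious ingroup topology: ((Taxon 7,Taxon 5),(Taxon 2,Taxon 9)).
Taxon 2 and Taxon 9 share a more recent common ancestor with each other than either does with Taxon 7, so Taxon 7 is the least closely related of the three.

Taxon 7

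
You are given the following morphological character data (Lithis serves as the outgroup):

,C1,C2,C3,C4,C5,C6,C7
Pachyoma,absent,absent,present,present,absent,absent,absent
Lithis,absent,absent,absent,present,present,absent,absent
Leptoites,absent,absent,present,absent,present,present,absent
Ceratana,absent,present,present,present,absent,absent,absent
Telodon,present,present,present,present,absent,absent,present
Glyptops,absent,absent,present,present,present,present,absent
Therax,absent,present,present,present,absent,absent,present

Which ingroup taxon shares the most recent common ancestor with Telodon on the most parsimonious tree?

Character polarity is set by the outgroup: the derived state is whichever differs from the outgroup's state, so for C4, C5 the derived state is 'absent', and for the remaining characters it is 'present'.
C1 (derived state 'present') is unique to Telodon (autapomorphy; uninformative for grouping).
Only Ceratana, Telodon, and Therax show the derived state 'present' for C2, supporting them as a clade.
All ingroup taxa share the derived state 'present' for C3; it defines the ingroup but does not resolve relationships within it.
C4: derived state 'absent' in Leptoites only — an autapomorphy, so it tells us nothing about relationships among taxa.
Only Ceratana, Pachyoma, Telodon, and Therax show the derived state 'absent' for C5, supporting them as a clade.
Only Glyptops and Leptoites show the derived state 'present' for C6, supporting them as a clade.
C7 (derived state 'present') is shared by Telodon and Therax — a synapomorphy uniting that clade.
Most parsimonious ingroup topology: ((((Telodon,Therax),Ceratana),Pachyoma),(Leptoites,Glyptops)).
Telodon and Therax form a cherry on this tree, so they are sister taxa.

Therax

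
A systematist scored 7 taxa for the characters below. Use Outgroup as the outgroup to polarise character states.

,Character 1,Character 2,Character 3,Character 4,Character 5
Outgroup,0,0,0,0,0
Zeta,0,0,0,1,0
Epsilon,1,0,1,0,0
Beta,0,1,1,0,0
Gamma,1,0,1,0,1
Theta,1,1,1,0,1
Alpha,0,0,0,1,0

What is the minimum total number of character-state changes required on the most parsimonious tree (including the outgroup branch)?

6

The outgroup has state '0' for every character, so '1' is the derived state throughout.
Character 1: derived state '1' in Epsilon, Gamma, and Theta only — synapomorphy for {Epsilon, Gamma, Theta}.
Character 2 (state '1') occurs in Beta and Theta but conflicts with the nesting implied by the other characters — most parsimoniously interpreted as homoplasy.
Only Beta, Epsilon, Gamma, and Theta show the derived state '1' for Character 3, supporting them as a clade.
Character 4 (derived state '1') is shared by Alpha and Zeta — a synapomorphy uniting that clade.
Character 5 (derived state '1') is shared by Gamma and Theta — a synapomorphy uniting that clade.
Most parsimonious ingroup topology: ((Zeta,Alpha),((Epsilon,(Gamma,Theta)),Beta)).
Changes per character on this tree: Character 1: 1; Character 2: 2; Character 3: 1; Character 4: 1; Character 5: 1.
Total = 6.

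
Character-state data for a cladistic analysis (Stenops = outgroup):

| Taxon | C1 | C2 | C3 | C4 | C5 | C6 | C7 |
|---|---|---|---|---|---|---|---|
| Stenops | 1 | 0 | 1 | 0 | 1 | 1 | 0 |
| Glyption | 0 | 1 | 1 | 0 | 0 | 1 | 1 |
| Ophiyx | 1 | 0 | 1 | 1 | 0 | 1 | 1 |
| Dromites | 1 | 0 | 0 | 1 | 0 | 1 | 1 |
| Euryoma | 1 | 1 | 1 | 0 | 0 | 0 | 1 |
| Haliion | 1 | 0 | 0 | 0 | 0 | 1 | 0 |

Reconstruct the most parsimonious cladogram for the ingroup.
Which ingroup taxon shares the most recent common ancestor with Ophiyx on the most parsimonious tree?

Character polarity is set by the outgroup: the derived state is whichever differs from the outgroup's state, so for C1, C3, C5, C6 the derived state is '0', and for the remaining characters it is '1'.
C1 (derived state '0') is unique to Glyption (autapomorphy; uninformative for grouping).
C2 (derived state '1') is shared by Euryoma and Glyption — a synapomorphy uniting that clade.
C3 (state '0') occurs in Dromites and Haliion but conflicts with the nesting implied by the other characters — most parsimoniously interpreted as homoplasy.
C4: derived state '1' in Dromites and Ophiyx only — synapomorphy for {Dromites, Ophiyx}.
All ingroup taxa share the derived state '0' for C5; it defines the ingroup but does not resolve relationships within it.
C6 (derived state '0') is unique to Euryoma (autapomorphy; uninformative for grouping).
Only Dromites, Euryoma, Glyption, and Ophiyx show the derived state '1' for C7, supporting them as a clade.
Most parsimonious ingroup topology: (((Glyption,Euryoma),(Ophiyx,Dromites)),Haliion).
Ophiyx and Dromites form a cherry on this tree, so they are sister taxa.

Dromites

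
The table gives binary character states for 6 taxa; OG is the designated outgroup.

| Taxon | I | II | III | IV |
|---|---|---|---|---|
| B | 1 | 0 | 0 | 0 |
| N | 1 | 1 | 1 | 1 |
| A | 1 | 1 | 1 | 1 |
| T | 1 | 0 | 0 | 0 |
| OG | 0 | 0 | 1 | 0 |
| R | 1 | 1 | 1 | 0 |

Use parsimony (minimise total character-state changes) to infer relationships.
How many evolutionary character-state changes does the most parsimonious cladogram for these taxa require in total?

4

Character polarity is set by the outgroup: the derived state is whichever differs from the outgroup's state, so for III the derived state is '0', and for the remaining characters it is '1'.
I (derived state '1') is shared by all ingroup taxa — unites the whole ingroup.
II: derived state '1' in A, N, and R only — synapomorphy for {A, N, R}.
III: derived state '0' in B and T only — synapomorphy for {B, T}.
Only A and N show the derived state '1' for IV, supporting them as a clade.
Most parsimonious ingroup topology: (((N,A),R),(B,T)).
Changes per character on this tree: I: 1; II: 1; III: 1; IV: 1.
Total = 4.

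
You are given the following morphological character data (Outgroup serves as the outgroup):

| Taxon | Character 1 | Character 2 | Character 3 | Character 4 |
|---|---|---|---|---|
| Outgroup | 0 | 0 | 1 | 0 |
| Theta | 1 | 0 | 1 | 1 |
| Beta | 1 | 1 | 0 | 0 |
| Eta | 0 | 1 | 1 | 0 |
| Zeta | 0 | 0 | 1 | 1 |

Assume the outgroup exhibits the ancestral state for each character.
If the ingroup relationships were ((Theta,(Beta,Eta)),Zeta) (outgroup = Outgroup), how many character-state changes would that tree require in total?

6

Map each character onto ((Theta,(Beta,Eta)),Zeta) (rooted by Outgroup) and count the minimum state changes it requires (Fitch parsimony):
Character 1: 2; Character 2: 1; Character 3: 1; Character 4: 2.
Total tree length = 6.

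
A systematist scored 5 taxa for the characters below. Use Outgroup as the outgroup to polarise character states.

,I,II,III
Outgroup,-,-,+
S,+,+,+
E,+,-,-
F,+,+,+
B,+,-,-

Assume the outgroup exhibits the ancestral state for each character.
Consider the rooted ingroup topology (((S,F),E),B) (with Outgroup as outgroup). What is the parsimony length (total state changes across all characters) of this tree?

Map each character onto (((S,F),E),B) (rooted by Outgroup) and count the minimum state changes it requires (Fitch parsimony):
I: 1; II: 1; III: 2.
Total tree length = 4.

4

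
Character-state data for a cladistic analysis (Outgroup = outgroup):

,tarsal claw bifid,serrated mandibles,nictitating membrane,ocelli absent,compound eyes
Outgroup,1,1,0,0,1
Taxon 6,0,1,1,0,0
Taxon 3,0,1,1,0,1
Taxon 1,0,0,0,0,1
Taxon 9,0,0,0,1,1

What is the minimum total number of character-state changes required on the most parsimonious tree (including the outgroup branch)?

Character polarity is set by the outgroup: the derived state is whichever differs from the outgroup's state, so for tarsal claw bifid, serrated mandibles, compound eyes the derived state is '0', and for the remaining characters it is '1'.
tarsal claw bifid (derived state '0') is shared by all ingroup taxa — unites the whole ingroup.
serrated mandibles (derived state '0') is shared by Taxon 1 and Taxon 9 — a synapomorphy uniting that clade.
Only Taxon 3 and Taxon 6 show the derived state '1' for nictitating membrane, supporting them as a clade.
ocelli absent (derived state '1') is unique to Taxon 9 (autapomorphy; uninformative for grouping).
compound eyes: derived state '0' in Taxon 6 only — an autapomorphy, so it tells us nothing about relationships among taxa.
Most parsimonious ingroup topology: ((Taxon 6,Taxon 3),(Taxon 1,Taxon 9)).
Changes per character on this tree: tarsal claw bifid: 1; serrated mandibles: 1; nictitating membrane: 1; ocelli absent: 1; compound eyes: 1.
Total = 5.

5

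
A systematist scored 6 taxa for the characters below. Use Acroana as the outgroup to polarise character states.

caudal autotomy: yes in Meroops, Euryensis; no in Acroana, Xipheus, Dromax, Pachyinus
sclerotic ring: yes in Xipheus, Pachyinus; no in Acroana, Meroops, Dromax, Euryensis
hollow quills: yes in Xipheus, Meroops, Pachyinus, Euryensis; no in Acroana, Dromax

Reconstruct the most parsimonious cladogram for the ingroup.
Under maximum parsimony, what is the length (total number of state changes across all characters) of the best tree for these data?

The outgroup has state 'no' for every character, so 'yes' is the derived state throughout.
caudal autotomy (derived state 'yes') is shared by Euryensis and Meroops — a synapomorphy uniting that clade.
sclerotic ring (derived state 'yes') is shared by Pachyinus and Xipheus — a synapomorphy uniting that clade.
hollow quills (derived state 'yes') is shared by Euryensis, Meroops, Pachyinus, and Xipheus — a synapomorphy uniting that clade.
Most parsimonious ingroup topology: (((Xipheus,Pachyinus),(Meroops,Euryensis)),Dromax).
Changes per character on this tree: caudal autotomy: 1; sclerotic ring: 1; hollow quills: 1.
Total = 3.

3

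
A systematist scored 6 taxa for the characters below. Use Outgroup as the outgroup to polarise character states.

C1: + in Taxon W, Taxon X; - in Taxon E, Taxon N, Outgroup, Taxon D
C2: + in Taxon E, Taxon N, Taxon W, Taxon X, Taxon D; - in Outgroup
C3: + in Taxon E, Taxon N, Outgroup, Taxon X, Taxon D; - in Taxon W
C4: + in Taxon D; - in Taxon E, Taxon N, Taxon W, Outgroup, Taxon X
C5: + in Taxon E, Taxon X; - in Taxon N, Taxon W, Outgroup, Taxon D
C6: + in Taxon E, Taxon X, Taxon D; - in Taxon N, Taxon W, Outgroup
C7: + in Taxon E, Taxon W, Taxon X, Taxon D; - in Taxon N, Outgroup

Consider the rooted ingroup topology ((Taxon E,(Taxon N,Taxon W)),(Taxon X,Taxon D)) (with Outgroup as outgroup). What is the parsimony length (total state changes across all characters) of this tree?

Map each character onto ((Taxon E,(Taxon N,Taxon W)),(Taxon X,Taxon D)) (rooted by Outgroup) and count the minimum state changes it requires (Fitch parsimony):
C1: 2; C2: 1; C3: 1; C4: 1; C5: 2; C6: 2; C7: 2.
Total tree length = 11.

11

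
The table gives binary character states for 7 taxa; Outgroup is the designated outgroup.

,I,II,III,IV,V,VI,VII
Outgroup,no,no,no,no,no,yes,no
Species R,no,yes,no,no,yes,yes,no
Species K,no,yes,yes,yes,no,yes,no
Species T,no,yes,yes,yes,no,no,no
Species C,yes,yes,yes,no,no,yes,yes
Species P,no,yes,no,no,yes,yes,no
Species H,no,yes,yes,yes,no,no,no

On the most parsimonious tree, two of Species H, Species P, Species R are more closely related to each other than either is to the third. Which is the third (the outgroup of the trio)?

Character polarity is set by the outgroup: the derived state is whichever differs from the outgroup's state, so for VI the derived state is 'no', and for the remaining characters it is 'yes'.
I (derived state 'yes') is unique to Species C (autapomorphy; uninformative for grouping).
II (derived state 'yes') is shared by all ingroup taxa — unites the whole ingroup.
III (derived state 'yes') is shared by Species C, Species H, Species K, and Species T — a synapomorphy uniting that clade.
Only Species H, Species K, and Species T show the derived state 'yes' for IV, supporting them as a clade.
V: derived state 'yes' in Species P and Species R only — synapomorphy for {Species P, Species R}.
VI (derived state 'no') is shared by Species H and Species T — a synapomorphy uniting that clade.
VII (derived state 'yes') is unique to Species C (autapomorphy; uninformative for grouping).
Most parsimonious ingroup topology: ((Species R,Species P),((Species K,(Species T,Species H)),Species C)).
Species P and Species R share a more recent common ancestor with each other than either does with Species H, so Species H is the least closely related of the three.

Species H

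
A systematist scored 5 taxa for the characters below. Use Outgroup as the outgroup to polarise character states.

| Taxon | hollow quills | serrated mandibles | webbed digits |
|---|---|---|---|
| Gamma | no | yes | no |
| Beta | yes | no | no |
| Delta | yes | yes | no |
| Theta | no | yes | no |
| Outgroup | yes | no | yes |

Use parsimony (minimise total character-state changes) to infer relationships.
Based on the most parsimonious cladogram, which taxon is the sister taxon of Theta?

Character polarity is set by the outgroup: the derived state is whichever differs from the outgroup's state, so for hollow quills, webbed digits the derived state is 'no', and for the remaining characters it is 'yes'.
Only Gamma and Theta show the derived state 'no' for hollow quills, supporting them as a clade.
Only Delta, Gamma, and Theta show the derived state 'yes' for serrated mandibles, supporting them as a clade.
All ingroup taxa share the derived state 'no' for webbed digits; it defines the ingroup but does not resolve relationships within it.
Most parsimonious ingroup topology: (((Gamma,Theta),Delta),Beta).
Theta and Gamma form a cherry on this tree, so they are sister taxa.

Gamma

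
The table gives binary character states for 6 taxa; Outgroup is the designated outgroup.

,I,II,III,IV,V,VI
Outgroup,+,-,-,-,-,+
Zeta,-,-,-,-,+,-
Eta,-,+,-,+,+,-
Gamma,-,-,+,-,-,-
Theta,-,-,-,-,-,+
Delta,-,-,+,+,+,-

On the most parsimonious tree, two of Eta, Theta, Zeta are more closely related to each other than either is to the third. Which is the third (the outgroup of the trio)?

Character polarity is set by the outgroup: the derived state is whichever differs from the outgroup's state, so for I, VI the derived state is '-', and for the remaining characters it is '+'.
All ingroup taxa share the derived state '-' for I; it defines the ingroup but does not resolve relationships within it.
II: derived state '+' in Eta only — an autapomorphy, so it tells us nothing about relationships among taxa.
III (state '+') occurs in Delta and Gamma but conflicts with the nesting implied by the other characters — most parsimoniously interpreted as homoplasy.
IV (derived state '+') is shared by Delta and Eta — a synapomorphy uniting that clade.
V (derived state '+') is shared by Delta, Eta, and Zeta — a synapomorphy uniting that clade.
Only Delta, Eta, Gamma, and Zeta show the derived state '-' for VI, supporting them as a clade.
Most parsimonious ingroup topology: (((Zeta,(Eta,Delta)),Gamma),Theta).
Eta and Zeta share a more recent common ancestor with each other than either does with Theta, so Theta is the least closely related of the three.

Theta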